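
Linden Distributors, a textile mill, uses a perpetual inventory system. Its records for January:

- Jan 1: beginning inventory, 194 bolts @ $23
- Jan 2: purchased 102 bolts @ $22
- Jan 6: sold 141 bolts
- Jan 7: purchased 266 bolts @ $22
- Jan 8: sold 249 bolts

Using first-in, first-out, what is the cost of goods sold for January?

Jan 6, 141 sold [FIFO — oldest first]: 141 @ $23 = $3,243
Jan 8, 249 sold [FIFO — oldest first]: 53 @ $23 + 102 @ $22 + 94 @ $22 = $5,531
Total COGS = $3,243 + $5,531 = $8,774
Ending inventory: 172 @ $22 = $3,784
Check: goods available $12,558 = COGS $8,774 + ending $3,784

COGS = $8,774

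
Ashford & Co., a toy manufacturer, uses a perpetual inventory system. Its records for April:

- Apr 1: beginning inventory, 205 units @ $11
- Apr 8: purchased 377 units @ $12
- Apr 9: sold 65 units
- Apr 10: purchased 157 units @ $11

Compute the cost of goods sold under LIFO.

Apr 9, 65 sold [LIFO — newest first]: 65 @ $12 = $780
Ending inventory: 205 @ $11 + 312 @ $12 + 157 @ $11 = $7,726

COGS = $780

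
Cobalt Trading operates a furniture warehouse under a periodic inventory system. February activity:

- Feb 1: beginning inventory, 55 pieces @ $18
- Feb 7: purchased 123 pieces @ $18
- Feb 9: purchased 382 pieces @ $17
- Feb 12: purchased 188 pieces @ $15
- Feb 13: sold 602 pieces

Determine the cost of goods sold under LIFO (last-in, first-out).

Feb 13, 602 sold [LIFO — newest first]: 188 @ $15 + 382 @ $17 + 32 @ $18 = $9,890
Ending inventory: 55 @ $18 + 91 @ $18 = $2,628

COGS = $9,890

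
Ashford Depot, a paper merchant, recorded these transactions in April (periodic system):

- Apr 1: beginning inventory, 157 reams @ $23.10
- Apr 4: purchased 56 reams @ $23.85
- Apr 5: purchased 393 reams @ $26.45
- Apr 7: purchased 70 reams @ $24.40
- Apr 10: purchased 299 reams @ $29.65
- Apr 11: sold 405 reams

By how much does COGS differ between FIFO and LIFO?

FIFO COGS: 157 @ $23.10 + 56 @ $23.85 + 192 @ $26.45 = $10,040.70
LIFO COGS: 299 @ $29.65 + 70 @ $24.40 + 36 @ $26.45 = $11,525.55
Difference = |$10,040.70 − $11,525.55| = $1,484.85

$1,484.85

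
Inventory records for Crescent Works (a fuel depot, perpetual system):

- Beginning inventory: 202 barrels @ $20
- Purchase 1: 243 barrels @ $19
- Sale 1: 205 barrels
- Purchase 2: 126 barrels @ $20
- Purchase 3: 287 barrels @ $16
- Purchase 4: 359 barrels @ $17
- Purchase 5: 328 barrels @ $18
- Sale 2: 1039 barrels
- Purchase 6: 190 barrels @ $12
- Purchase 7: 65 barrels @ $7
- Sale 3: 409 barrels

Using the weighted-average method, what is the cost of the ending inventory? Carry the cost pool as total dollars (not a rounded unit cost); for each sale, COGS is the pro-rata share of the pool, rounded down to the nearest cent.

Ending inventory = $2,135.85

After Beginning: 202 on hand, pool $4,040.00 (≈ $20.0000 each)
After Purchase 1: 445 on hand, pool $8,657.00 (≈ $19.4539 each)
Sale 1, sell 205: 205/445 × $8,657.00 → $3,988.05
After Purchase 2: 366 on hand, pool $7,188.95 (≈ $19.6419 each)
After Purchase 3: 653 on hand, pool $11,780.95 (≈ $18.0413 each)
After Purchase 4: 1012 on hand, pool $17,883.95 (≈ $17.6719 each)
After Purchase 5: 1340 on hand, pool $23,787.95 (≈ $17.7522 each)
Sale 2, sell 1039: 1039/1340 × $23,787.95 → $18,444.53
After Purchase 6: 491 on hand, pool $7,623.42 (≈ $15.5263 each)
After Purchase 7: 556 on hand, pool $8,078.42 (≈ $14.5295 each)
Sale 3, sell 409: 409/556 × $8,078.42 → $5,942.57
Total COGS = $3,988.05 + $18,444.53 + $5,942.57 = $28,375.15
Ending inventory (cost pool remaining) = $2,135.85
Check: goods available $30,511.00 = COGS $28,375.15 + ending $2,135.85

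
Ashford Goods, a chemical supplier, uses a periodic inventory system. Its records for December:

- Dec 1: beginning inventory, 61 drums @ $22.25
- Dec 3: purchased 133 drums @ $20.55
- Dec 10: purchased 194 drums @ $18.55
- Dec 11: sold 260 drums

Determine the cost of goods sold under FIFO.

COGS = $5,314.70

Dec 11, 260 sold [FIFO — oldest first]: 61 @ $22.25 + 133 @ $20.55 + 66 @ $18.55 = $5,314.70
Ending inventory: 128 @ $18.55 = $2,374.40
Check: goods available $7,689.10 = COGS $5,314.70 + ending $2,374.40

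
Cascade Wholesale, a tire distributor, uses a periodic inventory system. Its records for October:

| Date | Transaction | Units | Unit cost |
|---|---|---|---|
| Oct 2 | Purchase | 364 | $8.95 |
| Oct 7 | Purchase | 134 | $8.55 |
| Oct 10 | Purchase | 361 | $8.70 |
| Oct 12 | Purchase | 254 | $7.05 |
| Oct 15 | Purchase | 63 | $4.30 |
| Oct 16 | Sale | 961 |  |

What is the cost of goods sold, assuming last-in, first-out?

Oct 16, 961 sold [LIFO — newest first]: 63 @ $4.30 + 254 @ $7.05 + 361 @ $8.70 + 134 @ $8.55 + 149 @ $8.95 = $7,681.55
Ending inventory: 215 @ $8.95 = $1,924.25

COGS = $7,681.55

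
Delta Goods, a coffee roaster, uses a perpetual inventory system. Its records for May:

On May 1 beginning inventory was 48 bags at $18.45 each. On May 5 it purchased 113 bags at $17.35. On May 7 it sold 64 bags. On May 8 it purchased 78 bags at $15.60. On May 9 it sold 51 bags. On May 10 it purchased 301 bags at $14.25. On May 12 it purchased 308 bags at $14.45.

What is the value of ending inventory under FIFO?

Ending inventory = $10,754.75

May 7, 64 sold [FIFO — oldest first]: 48 @ $18.45 + 16 @ $17.35 = $1,163.20
May 9, 51 sold [FIFO — oldest first]: 51 @ $17.35 = $884.85
Total COGS = $1,163.20 + $884.85 = $2,048.05
Ending inventory: 46 @ $17.35 + 78 @ $15.60 + 301 @ $14.25 + 308 @ $14.45 = $10,754.75
Check: goods available $12,802.80 = COGS $2,048.05 + ending $10,754.75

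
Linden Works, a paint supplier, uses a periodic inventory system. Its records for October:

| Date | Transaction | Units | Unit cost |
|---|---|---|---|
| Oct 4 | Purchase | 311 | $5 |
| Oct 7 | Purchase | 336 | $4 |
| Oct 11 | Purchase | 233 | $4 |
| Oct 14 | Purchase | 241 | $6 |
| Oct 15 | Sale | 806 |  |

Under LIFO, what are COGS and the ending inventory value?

COGS = $3,706; ending inventory = $1,571

Oct 15, 806 sold [LIFO — newest first]: 241 @ $6 + 233 @ $4 + 332 @ $4 = $3,706
Ending inventory: 311 @ $5 + 4 @ $4 = $1,571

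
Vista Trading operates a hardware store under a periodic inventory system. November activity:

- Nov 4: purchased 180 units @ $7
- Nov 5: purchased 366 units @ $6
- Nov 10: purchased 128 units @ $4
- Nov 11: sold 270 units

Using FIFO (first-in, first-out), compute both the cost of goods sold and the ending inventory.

COGS = $1,800; ending inventory = $2,168

Nov 11, 270 sold [FIFO — oldest first]: 180 @ $7 + 90 @ $6 = $1,800
Ending inventory: 276 @ $6 + 128 @ $4 = $2,168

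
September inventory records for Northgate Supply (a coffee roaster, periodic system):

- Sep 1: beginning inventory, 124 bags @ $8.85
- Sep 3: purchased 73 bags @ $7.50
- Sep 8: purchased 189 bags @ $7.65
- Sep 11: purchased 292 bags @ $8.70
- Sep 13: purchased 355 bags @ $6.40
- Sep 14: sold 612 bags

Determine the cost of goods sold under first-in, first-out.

COGS = $5,056.95

Sep 14, 612 sold [FIFO — oldest first]: 124 @ $8.85 + 73 @ $7.50 + 189 @ $7.65 + 226 @ $8.70 = $5,056.95
Ending inventory: 66 @ $8.70 + 355 @ $6.40 = $2,846.20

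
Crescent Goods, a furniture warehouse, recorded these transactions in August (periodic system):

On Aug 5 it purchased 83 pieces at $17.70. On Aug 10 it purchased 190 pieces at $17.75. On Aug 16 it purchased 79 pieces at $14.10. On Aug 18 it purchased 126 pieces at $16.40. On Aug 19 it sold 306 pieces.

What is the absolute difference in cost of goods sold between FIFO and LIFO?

$333.85

FIFO COGS: 83 @ $17.70 + 190 @ $17.75 + 33 @ $14.10 = $5,306.90
LIFO COGS: 126 @ $16.40 + 79 @ $14.10 + 101 @ $17.75 = $4,973.05
Difference = |$5,306.90 − $4,973.05| = $333.85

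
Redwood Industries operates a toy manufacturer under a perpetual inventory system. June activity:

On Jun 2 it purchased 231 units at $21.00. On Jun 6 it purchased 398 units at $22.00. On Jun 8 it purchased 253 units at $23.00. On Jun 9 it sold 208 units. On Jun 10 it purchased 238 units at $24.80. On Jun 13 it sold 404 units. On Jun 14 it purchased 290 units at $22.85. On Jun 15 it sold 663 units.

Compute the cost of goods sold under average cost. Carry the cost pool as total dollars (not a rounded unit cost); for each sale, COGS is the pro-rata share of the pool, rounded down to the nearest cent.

After Jun 2: 231 on hand, pool $4,851.00 (≈ $21.0000 each)
After Jun 6: 629 on hand, pool $13,607.00 (≈ $21.6328 each)
After Jun 8: 882 on hand, pool $19,426.00 (≈ $22.0249 each)
Jun 9, sell 208: 208/882 × $19,426.00 → $4,581.18
After Jun 10: 912 on hand, pool $20,747.22 (≈ $22.7491 each)
Jun 13, sell 404: 404/912 × $20,747.22 → $9,190.65
After Jun 14: 798 on hand, pool $18,183.07 (≈ $22.7858 each)
Jun 15, sell 663: 663/798 × $18,183.07 → $15,106.98
Total COGS = $4,581.18 + $9,190.65 + $15,106.98 = $28,878.81
Ending inventory (cost pool remaining) = $3,076.09

COGS = $28,878.81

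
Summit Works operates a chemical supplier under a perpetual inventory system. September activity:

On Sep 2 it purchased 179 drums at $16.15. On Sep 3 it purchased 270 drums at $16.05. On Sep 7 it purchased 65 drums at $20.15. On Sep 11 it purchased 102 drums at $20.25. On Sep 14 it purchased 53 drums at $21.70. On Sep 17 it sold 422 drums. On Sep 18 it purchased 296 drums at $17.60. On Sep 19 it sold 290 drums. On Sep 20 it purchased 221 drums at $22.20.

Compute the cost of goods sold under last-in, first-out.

COGS = $12,871.45

Sep 17, 422 sold [LIFO — newest first]: 53 @ $21.70 + 102 @ $20.25 + 65 @ $20.15 + 202 @ $16.05 = $7,767.45
Sep 19, 290 sold [LIFO — newest first]: 290 @ $17.60 = $5,104.00
Total COGS = $7,767.45 + $5,104.00 = $12,871.45
Ending inventory: 179 @ $16.15 + 68 @ $16.05 + 6 @ $17.60 + 221 @ $22.20 = $8,994.05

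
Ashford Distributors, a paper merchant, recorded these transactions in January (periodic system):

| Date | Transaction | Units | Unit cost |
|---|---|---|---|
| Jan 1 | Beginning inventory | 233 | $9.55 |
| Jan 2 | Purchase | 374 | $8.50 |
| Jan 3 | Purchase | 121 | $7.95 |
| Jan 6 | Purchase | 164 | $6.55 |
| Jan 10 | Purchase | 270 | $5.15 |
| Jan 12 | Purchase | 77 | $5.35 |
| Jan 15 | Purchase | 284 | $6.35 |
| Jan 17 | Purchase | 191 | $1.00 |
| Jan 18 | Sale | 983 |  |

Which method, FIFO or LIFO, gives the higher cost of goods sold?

FIFO

FIFO COGS: 233 @ $9.55 + 374 @ $8.50 + 121 @ $7.95 + 164 @ $6.55 + 91 @ $5.15 = $7,908.95
LIFO COGS: 191 @ $1.00 + 284 @ $6.35 + 77 @ $5.35 + 270 @ $5.15 + 161 @ $6.55 = $4,851.40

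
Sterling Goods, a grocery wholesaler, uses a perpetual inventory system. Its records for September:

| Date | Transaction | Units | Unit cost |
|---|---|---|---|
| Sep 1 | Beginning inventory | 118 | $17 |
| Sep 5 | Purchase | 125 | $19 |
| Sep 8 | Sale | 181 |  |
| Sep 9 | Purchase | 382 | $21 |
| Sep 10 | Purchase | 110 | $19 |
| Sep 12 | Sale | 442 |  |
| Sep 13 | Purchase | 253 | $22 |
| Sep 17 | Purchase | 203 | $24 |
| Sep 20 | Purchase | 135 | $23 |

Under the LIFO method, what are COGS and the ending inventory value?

Sep 8, 181 sold [LIFO — newest first]: 125 @ $19 + 56 @ $17 = $3,327
Sep 12, 442 sold [LIFO — newest first]: 110 @ $19 + 332 @ $21 = $9,062
Total COGS = $3,327 + $9,062 = $12,389
Ending inventory: 62 @ $17 + 50 @ $21 + 253 @ $22 + 203 @ $24 + 135 @ $23 = $15,647

COGS = $12,389; ending inventory = $15,647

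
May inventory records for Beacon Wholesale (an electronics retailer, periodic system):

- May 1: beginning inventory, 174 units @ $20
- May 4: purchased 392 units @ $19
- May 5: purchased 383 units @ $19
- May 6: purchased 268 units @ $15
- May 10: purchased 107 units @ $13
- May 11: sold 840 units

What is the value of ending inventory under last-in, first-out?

Ending inventory = $9,370

May 11, 840 sold [LIFO — newest first]: 107 @ $13 + 268 @ $15 + 383 @ $19 + 82 @ $19 = $14,246
Ending inventory: 174 @ $20 + 310 @ $19 = $9,370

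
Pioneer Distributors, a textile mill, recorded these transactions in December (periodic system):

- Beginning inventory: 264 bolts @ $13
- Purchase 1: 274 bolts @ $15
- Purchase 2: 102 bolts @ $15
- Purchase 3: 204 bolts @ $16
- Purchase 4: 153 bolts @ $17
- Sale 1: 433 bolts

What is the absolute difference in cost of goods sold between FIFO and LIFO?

FIFO COGS: 264 @ $13 + 169 @ $15 = $5,967
LIFO COGS: 153 @ $17 + 204 @ $16 + 76 @ $15 = $7,005
Difference = |$5,967 − $7,005| = $1,038

$1,038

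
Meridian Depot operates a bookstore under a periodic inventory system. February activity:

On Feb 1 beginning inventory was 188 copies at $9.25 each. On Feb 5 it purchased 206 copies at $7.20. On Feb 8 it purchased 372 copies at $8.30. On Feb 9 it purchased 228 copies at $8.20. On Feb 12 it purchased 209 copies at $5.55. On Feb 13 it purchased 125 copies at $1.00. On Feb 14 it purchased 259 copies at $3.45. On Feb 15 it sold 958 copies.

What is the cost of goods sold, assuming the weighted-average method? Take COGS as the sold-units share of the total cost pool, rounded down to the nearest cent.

COGS = $6,252.59

Feb 15, sell 958: 958/1587 × $10,357.90 → $6,252.59
Ending inventory (cost pool remaining) = $4,105.31
Check: goods available $10,357.90 = COGS $6,252.59 + ending $4,105.31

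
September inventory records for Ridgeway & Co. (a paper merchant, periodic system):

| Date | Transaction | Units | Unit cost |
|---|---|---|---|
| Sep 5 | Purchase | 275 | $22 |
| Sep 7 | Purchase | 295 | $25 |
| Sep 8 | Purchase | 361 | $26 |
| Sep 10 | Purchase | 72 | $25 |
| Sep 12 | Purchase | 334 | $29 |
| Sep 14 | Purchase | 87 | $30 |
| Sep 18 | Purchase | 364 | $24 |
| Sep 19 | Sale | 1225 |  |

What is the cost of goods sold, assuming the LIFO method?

Sep 19, 1225 sold [LIFO — newest first]: 364 @ $24 + 87 @ $30 + 334 @ $29 + 72 @ $25 + 361 @ $26 + 7 @ $25 = $32,393
Ending inventory: 275 @ $22 + 288 @ $25 = $13,250

COGS = $32,393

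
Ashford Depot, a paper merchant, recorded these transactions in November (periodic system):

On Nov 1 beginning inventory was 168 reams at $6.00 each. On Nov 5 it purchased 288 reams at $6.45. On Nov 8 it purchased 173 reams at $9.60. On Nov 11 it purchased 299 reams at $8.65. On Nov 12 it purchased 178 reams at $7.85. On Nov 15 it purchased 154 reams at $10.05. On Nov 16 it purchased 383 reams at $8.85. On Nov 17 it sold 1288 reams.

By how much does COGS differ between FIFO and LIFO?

$927.60

FIFO COGS: 168 @ $6.00 + 288 @ $6.45 + 173 @ $9.60 + 299 @ $8.65 + 178 @ $7.85 + 154 @ $10.05 + 28 @ $8.85 = $10,305.55
LIFO COGS: 383 @ $8.85 + 154 @ $10.05 + 178 @ $7.85 + 299 @ $8.65 + 173 @ $9.60 + 101 @ $6.45 = $11,233.15
Difference = |$10,305.55 − $11,233.15| = $927.60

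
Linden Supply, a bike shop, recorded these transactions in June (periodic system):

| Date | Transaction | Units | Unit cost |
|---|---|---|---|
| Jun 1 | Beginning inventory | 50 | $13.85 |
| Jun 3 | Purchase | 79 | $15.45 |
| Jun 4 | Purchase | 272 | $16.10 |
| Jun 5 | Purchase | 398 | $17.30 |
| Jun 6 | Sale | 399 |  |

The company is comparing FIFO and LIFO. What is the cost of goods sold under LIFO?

COGS = $6,901.50

FIFO COGS: 50 @ $13.85 + 79 @ $15.45 + 270 @ $16.10 = $6,260.05
LIFO COGS: 398 @ $17.30 + 1 @ $16.10 = $6,901.50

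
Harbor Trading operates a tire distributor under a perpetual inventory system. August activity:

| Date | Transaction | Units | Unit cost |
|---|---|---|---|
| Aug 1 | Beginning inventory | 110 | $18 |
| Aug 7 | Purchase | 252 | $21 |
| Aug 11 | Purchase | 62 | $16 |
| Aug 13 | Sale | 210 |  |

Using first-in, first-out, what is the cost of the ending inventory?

Aug 13, 210 sold [FIFO — oldest first]: 110 @ $18 + 100 @ $21 = $4,080
Ending inventory: 152 @ $21 + 62 @ $16 = $4,184

Ending inventory = $4,184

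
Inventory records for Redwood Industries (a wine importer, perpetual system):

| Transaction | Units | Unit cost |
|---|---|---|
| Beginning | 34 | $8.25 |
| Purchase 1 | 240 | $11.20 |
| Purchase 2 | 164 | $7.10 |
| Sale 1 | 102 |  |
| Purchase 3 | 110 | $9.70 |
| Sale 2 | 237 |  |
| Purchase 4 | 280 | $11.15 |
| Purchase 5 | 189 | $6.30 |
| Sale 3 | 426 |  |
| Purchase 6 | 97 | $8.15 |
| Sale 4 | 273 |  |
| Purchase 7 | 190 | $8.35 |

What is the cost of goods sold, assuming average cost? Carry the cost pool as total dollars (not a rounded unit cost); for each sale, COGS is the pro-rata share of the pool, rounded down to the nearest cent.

After Beginning: 34 on hand, pool $280.50 (≈ $8.2500 each)
After Purchase 1: 274 on hand, pool $2,968.50 (≈ $10.8339 each)
After Purchase 2: 438 on hand, pool $4,132.90 (≈ $9.4358 each)
Sale 1, sell 102: 102/438 × $4,132.90 → $962.45
After Purchase 3: 446 on hand, pool $4,237.45 (≈ $9.5010 each)
Sale 2, sell 237: 237/446 × $4,237.45 → $2,251.73
After Purchase 4: 489 on hand, pool $5,107.72 (≈ $10.4452 each)
After Purchase 5: 678 on hand, pool $6,298.42 (≈ $9.2897 each)
Sale 3, sell 426: 426/678 × $6,298.42 → $3,957.41
After Purchase 6: 349 on hand, pool $3,131.56 (≈ $8.9730 each)
Sale 4, sell 273: 273/349 × $3,131.56 → $2,449.61
After Purchase 7: 266 on hand, pool $2,268.45 (≈ $8.5280 each)
Total COGS = $962.45 + $2,251.73 + $3,957.41 + $2,449.61 = $9,621.20
Ending inventory (cost pool remaining) = $2,268.45
Check: goods available $11,889.65 = COGS $9,621.20 + ending $2,268.45

COGS = $9,621.20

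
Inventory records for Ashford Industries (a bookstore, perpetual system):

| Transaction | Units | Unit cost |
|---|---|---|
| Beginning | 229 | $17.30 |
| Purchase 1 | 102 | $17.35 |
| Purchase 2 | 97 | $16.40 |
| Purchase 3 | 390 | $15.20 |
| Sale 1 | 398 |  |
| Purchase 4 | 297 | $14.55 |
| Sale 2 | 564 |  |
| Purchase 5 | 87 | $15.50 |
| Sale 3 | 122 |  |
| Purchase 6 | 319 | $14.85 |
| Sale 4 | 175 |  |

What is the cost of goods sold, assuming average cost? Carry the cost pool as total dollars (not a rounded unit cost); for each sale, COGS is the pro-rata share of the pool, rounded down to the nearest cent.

After Beginning: 229 on hand, pool $3,961.70 (≈ $17.3000 each)
After Purchase 1: 331 on hand, pool $5,731.40 (≈ $17.3154 each)
After Purchase 2: 428 on hand, pool $7,322.20 (≈ $17.1079 each)
After Purchase 3: 818 on hand, pool $13,250.20 (≈ $16.1983 each)
Sale 1, sell 398: 398/818 × $13,250.20 → $6,446.91
After Purchase 4: 717 on hand, pool $11,124.64 (≈ $15.5155 each)
Sale 2, sell 564: 564/717 × $11,124.64 → $8,750.76
After Purchase 5: 240 on hand, pool $3,722.38 (≈ $15.5099 each)
Sale 3, sell 122: 122/240 × $3,722.38 → $1,892.20
After Purchase 6: 437 on hand, pool $6,567.33 (≈ $15.0282 each)
Sale 4, sell 175: 175/437 × $6,567.33 → $2,629.93
Total COGS = $6,446.91 + $8,750.76 + $1,892.20 + $2,629.93 = $19,719.80
Ending inventory (cost pool remaining) = $3,937.40

COGS = $19,719.80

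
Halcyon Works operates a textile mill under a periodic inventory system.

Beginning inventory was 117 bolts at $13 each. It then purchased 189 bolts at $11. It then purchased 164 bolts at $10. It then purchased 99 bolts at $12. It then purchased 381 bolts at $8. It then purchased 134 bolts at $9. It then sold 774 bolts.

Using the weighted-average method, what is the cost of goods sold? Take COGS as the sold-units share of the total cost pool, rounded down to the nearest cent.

COGS = $7,627.18

Sale 1, sell 774: 774/1084 × $10,682.00 → $7,627.18
Ending inventory (cost pool remaining) = $3,054.82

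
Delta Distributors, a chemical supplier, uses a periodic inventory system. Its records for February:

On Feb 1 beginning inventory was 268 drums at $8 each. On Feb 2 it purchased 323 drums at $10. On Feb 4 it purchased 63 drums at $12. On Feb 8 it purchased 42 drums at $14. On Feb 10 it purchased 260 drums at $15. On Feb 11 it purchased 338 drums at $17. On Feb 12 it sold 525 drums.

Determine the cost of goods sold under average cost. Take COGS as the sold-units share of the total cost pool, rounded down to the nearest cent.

COGS = $6,639.18

Feb 12, sell 525: 525/1294 × $16,364.00 → $6,639.18
Ending inventory (cost pool remaining) = $9,724.82
Check: goods available $16,364.00 = COGS $6,639.18 + ending $9,724.82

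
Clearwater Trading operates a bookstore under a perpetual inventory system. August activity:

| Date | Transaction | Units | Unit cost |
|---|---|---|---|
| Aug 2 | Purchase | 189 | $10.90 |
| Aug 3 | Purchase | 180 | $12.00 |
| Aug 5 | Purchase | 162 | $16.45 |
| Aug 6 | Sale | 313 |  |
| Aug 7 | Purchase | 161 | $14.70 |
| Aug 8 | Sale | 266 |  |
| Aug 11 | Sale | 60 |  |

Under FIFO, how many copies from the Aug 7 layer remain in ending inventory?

53

Aug 6, 313 sold [FIFO — oldest first]: 189 @ $10.90 + 124 @ $12.00 = $3,548.10
Aug 8, 266 sold [FIFO — oldest first]: 56 @ $12.00 + 162 @ $16.45 + 48 @ $14.70 = $4,042.50
Aug 11, 60 sold [FIFO — oldest first]: 60 @ $14.70 = $882.00
Total COGS = $3,548.10 + $4,042.50 + $882.00 = $8,472.60
Ending inventory: 53 @ $14.70 = $779.10
Check: goods available $9,251.70 = COGS $8,472.60 + ending $779.10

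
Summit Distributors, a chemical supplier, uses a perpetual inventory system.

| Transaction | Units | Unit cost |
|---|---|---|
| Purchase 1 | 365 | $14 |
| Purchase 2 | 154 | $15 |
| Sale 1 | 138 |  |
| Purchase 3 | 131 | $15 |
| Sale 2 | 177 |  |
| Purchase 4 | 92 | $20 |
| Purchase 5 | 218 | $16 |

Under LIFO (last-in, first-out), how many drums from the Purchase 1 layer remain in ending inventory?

335

Sale 1 (138) [LIFO — newest first]: 138 @ $15 = $2,070
Sale 2 (177) [LIFO — newest first]: 131 @ $15 + 16 @ $15 + 30 @ $14 = $2,625
Total COGS = $2,070 + $2,625 = $4,695
Ending inventory: 335 @ $14 + 92 @ $20 + 218 @ $16 = $10,018
Check: goods available $14,713 = COGS $4,695 + ending $10,018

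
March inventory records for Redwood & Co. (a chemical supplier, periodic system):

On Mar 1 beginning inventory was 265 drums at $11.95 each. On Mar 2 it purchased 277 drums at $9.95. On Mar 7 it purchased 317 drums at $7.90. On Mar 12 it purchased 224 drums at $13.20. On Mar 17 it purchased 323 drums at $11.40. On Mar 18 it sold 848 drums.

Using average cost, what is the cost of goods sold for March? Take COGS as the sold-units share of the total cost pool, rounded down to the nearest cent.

Mar 18, sell 848: 848/1406 × $15,066.20 → $9,086.86
Ending inventory (cost pool remaining) = $5,979.34

COGS = $9,086.86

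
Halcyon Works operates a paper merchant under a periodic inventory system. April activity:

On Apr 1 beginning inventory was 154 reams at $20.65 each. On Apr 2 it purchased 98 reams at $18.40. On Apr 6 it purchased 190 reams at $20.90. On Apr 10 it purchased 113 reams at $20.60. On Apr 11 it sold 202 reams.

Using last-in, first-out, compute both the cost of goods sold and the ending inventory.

Apr 11, 202 sold [LIFO — newest first]: 113 @ $20.60 + 89 @ $20.90 = $4,187.90
Ending inventory: 154 @ $20.65 + 98 @ $18.40 + 101 @ $20.90 = $7,094.20

COGS = $4,187.90; ending inventory = $7,094.20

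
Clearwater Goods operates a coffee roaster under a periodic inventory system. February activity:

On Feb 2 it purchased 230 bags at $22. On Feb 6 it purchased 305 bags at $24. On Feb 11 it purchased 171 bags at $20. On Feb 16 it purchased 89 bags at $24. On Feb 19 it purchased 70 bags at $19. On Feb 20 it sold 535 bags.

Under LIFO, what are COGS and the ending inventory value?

COGS = $11,806; ending inventory = $7,460

Feb 20, 535 sold [LIFO — newest first]: 70 @ $19 + 89 @ $24 + 171 @ $20 + 205 @ $24 = $11,806
Ending inventory: 230 @ $22 + 100 @ $24 = $7,460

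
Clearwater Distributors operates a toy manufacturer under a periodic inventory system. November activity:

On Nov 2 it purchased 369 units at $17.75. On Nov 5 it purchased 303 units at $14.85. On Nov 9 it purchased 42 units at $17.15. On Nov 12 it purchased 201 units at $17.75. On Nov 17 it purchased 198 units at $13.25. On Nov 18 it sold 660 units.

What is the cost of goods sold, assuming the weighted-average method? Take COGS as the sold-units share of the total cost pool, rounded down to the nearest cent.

COGS = $10,650.63

Nov 18, sell 660: 660/1113 × $17,960.85 → $10,650.63
Ending inventory (cost pool remaining) = $7,310.22
Check: goods available $17,960.85 = COGS $10,650.63 + ending $7,310.22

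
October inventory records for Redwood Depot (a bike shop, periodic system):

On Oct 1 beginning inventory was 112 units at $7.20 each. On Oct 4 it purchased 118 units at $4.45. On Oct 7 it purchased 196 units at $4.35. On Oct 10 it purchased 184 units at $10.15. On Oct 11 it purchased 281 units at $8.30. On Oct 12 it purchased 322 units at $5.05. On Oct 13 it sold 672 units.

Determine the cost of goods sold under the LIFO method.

Oct 13, 672 sold [LIFO — newest first]: 322 @ $5.05 + 281 @ $8.30 + 69 @ $10.15 = $4,658.75
Ending inventory: 112 @ $7.20 + 118 @ $4.45 + 196 @ $4.35 + 115 @ $10.15 = $3,351.35

COGS = $4,658.75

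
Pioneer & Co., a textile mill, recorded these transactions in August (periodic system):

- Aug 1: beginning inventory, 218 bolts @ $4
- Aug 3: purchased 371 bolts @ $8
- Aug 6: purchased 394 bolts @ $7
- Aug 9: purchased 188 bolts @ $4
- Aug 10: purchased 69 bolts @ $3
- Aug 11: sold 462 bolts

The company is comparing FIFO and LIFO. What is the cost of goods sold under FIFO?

COGS = $2,824

FIFO COGS: 218 @ $4 + 244 @ $8 = $2,824
LIFO COGS: 69 @ $3 + 188 @ $4 + 205 @ $7 = $2,394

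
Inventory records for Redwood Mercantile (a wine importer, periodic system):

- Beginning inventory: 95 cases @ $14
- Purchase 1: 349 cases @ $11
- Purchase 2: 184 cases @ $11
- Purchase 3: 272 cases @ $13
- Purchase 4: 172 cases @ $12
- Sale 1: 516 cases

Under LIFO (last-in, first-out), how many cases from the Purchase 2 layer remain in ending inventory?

112

Sale 1 (516) [LIFO — newest first]: 172 @ $12 + 272 @ $13 + 72 @ $11 = $6,392
Ending inventory: 95 @ $14 + 349 @ $11 + 112 @ $11 = $6,401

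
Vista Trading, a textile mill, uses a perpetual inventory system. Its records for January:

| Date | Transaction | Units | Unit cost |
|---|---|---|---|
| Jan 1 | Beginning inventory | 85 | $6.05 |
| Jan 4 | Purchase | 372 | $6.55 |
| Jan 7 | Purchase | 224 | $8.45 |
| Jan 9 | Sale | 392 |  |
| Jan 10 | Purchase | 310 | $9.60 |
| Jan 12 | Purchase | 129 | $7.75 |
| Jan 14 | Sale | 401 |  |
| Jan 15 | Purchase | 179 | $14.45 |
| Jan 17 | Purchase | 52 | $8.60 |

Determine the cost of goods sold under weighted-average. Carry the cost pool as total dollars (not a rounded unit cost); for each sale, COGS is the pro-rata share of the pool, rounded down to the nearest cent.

After Jan 1: 85 on hand, pool $514.25 (≈ $6.0500 each)
After Jan 4: 457 on hand, pool $2,950.85 (≈ $6.4570 each)
After Jan 7: 681 on hand, pool $4,843.65 (≈ $7.1126 each)
Jan 9, sell 392: 392/681 × $4,843.65 → $2,788.12
After Jan 10: 599 on hand, pool $5,031.53 (≈ $8.3999 each)
After Jan 12: 728 on hand, pool $6,031.28 (≈ $8.2847 each)
Jan 14, sell 401: 401/728 × $6,031.28 → $3,322.17
After Jan 15: 506 on hand, pool $5,295.66 (≈ $10.4657 each)
After Jan 17: 558 on hand, pool $5,742.86 (≈ $10.2919 each)
Total COGS = $2,788.12 + $3,322.17 = $6,110.29
Ending inventory (cost pool remaining) = $5,742.86

COGS = $6,110.29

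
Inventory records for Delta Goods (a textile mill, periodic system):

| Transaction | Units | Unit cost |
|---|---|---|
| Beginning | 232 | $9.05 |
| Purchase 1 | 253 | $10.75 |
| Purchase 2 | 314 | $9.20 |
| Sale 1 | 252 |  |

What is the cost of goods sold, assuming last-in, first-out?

Sale 1 (252) [LIFO — newest first]: 252 @ $9.20 = $2,318.40
Ending inventory: 232 @ $9.05 + 253 @ $10.75 + 62 @ $9.20 = $5,389.75

COGS = $2,318.40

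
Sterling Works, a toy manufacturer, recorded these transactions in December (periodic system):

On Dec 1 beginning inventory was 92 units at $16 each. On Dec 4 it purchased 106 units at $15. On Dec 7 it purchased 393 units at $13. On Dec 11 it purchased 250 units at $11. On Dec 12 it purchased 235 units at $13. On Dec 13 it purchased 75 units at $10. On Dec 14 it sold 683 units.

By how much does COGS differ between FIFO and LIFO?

FIFO COGS: 92 @ $16 + 106 @ $15 + 393 @ $13 + 92 @ $11 = $9,183
LIFO COGS: 75 @ $10 + 235 @ $13 + 250 @ $11 + 123 @ $13 = $8,154
Difference = |$9,183 − $8,154| = $1,029

$1,029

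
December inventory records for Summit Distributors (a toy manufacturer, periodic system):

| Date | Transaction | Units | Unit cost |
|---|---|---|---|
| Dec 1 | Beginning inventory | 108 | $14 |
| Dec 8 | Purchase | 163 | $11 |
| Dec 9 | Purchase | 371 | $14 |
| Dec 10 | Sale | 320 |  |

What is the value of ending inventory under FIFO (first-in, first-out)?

Dec 10, 320 sold [FIFO — oldest first]: 108 @ $14 + 163 @ $11 + 49 @ $14 = $3,991
Ending inventory: 322 @ $14 = $4,508

Ending inventory = $4,508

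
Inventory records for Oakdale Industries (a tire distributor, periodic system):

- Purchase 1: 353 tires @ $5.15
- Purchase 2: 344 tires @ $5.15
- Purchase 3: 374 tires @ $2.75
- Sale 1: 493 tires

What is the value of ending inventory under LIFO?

Ending inventory = $2,976.70

Sale 1 (493) [LIFO — newest first]: 374 @ $2.75 + 119 @ $5.15 = $1,641.35
Ending inventory: 353 @ $5.15 + 225 @ $5.15 = $2,976.70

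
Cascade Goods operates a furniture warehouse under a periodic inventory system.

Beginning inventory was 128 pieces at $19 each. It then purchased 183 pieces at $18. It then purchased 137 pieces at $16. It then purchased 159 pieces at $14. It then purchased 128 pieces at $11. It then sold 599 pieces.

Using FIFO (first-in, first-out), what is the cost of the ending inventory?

Ending inventory = $1,520

Sale 1 (599) [FIFO — oldest first]: 128 @ $19 + 183 @ $18 + 137 @ $16 + 151 @ $14 = $10,032
Ending inventory: 8 @ $14 + 128 @ $11 = $1,520
Check: goods available $11,552 = COGS $10,032 + ending $1,520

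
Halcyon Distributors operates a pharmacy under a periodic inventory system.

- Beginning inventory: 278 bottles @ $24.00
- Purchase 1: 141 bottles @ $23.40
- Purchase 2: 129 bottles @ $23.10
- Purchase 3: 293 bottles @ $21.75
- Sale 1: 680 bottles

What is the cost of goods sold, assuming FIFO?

Sale 1 (680) [FIFO — oldest first]: 278 @ $24.00 + 141 @ $23.40 + 129 @ $23.10 + 132 @ $21.75 = $15,822.30
Ending inventory: 161 @ $21.75 = $3,501.75

COGS = $15,822.30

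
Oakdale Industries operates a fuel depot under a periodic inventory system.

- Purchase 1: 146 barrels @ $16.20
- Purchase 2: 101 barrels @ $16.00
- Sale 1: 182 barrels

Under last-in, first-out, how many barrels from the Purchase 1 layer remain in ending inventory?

Sale 1 (182) [LIFO — newest first]: 101 @ $16.00 + 81 @ $16.20 = $2,928.20
Ending inventory: 65 @ $16.20 = $1,053.00
Check: goods available $3,981.20 = COGS $2,928.20 + ending $1,053.00

65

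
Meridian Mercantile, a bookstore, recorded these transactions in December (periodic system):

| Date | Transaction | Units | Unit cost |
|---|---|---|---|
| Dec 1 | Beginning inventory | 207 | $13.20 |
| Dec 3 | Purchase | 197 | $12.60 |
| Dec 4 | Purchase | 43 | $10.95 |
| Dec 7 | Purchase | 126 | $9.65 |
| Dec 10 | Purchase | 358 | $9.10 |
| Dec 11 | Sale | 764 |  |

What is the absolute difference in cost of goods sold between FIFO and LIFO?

$684.70

FIFO COGS: 207 @ $13.20 + 197 @ $12.60 + 43 @ $10.95 + 126 @ $9.65 + 191 @ $9.10 = $8,639.45
LIFO COGS: 358 @ $9.10 + 126 @ $9.65 + 43 @ $10.95 + 197 @ $12.60 + 40 @ $13.20 = $7,954.75
Difference = |$8,639.45 − $7,954.75| = $684.70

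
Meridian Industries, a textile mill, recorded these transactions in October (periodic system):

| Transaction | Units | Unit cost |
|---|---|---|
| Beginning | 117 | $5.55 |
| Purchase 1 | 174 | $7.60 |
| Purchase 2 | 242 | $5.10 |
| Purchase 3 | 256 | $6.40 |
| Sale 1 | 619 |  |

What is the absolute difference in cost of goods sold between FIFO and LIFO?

FIFO COGS: 117 @ $5.55 + 174 @ $7.60 + 242 @ $5.10 + 86 @ $6.40 = $3,756.35
LIFO COGS: 256 @ $6.40 + 242 @ $5.10 + 121 @ $7.60 = $3,792.20
Difference = |$3,756.35 − $3,792.20| = $35.85

$35.85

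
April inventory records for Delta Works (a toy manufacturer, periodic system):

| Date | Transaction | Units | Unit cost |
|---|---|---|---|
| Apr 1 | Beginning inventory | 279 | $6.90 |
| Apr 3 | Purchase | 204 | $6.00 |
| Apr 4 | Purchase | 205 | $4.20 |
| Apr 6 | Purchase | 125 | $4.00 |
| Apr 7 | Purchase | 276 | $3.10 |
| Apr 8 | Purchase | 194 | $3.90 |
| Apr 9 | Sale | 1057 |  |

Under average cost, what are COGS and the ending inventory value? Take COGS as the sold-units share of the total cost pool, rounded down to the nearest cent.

COGS = $5,043.85; ending inventory = $1,078.45

Apr 9, sell 1057: 1057/1283 × $6,122.30 → $5,043.85
Ending inventory (cost pool remaining) = $1,078.45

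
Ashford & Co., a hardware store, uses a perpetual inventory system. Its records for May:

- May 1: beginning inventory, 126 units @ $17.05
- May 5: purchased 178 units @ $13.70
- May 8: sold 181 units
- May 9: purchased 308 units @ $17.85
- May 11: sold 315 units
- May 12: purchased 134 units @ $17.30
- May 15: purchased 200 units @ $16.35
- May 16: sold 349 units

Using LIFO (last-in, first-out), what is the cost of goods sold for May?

COGS = $13,950.85

May 8, 181 sold [LIFO — newest first]: 178 @ $13.70 + 3 @ $17.05 = $2,489.75
May 11, 315 sold [LIFO — newest first]: 308 @ $17.85 + 7 @ $17.05 = $5,617.15
May 16, 349 sold [LIFO — newest first]: 200 @ $16.35 + 134 @ $17.30 + 15 @ $17.05 = $5,843.95
Total COGS = $2,489.75 + $5,617.15 + $5,843.95 = $13,950.85
Ending inventory: 101 @ $17.05 = $1,722.05
Check: goods available $15,672.90 = COGS $13,950.85 + ending $1,722.05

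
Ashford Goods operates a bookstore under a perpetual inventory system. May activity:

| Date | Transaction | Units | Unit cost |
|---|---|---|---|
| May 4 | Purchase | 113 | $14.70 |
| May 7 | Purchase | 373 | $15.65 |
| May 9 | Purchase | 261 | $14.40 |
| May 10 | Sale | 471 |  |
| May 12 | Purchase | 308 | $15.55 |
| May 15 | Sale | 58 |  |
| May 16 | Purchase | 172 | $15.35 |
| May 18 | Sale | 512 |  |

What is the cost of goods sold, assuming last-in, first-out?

May 10, 471 sold [LIFO — newest first]: 261 @ $14.40 + 210 @ $15.65 = $7,044.90
May 15, 58 sold [LIFO — newest first]: 58 @ $15.55 = $901.90
May 18, 512 sold [LIFO — newest first]: 172 @ $15.35 + 250 @ $15.55 + 90 @ $15.65 = $7,936.20
Total COGS = $7,044.90 + $901.90 + $7,936.20 = $15,883.00
Ending inventory: 113 @ $14.70 + 73 @ $15.65 = $2,803.55

COGS = $15,883.00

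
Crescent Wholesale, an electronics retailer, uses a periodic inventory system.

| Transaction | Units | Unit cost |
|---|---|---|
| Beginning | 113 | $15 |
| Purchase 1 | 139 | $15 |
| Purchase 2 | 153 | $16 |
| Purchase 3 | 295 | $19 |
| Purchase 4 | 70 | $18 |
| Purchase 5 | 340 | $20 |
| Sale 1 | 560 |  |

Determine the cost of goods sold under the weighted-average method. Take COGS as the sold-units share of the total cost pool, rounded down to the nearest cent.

Sale 1, sell 560: 560/1110 × $19,893.00 → $10,036.10
Ending inventory (cost pool remaining) = $9,856.90

COGS = $10,036.10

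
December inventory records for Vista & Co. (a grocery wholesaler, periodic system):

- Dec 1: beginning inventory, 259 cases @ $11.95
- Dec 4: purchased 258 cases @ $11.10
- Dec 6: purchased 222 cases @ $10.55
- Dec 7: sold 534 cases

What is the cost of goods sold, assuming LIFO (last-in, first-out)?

Dec 7, 534 sold [LIFO — newest first]: 222 @ $10.55 + 258 @ $11.10 + 54 @ $11.95 = $5,851.20
Ending inventory: 205 @ $11.95 = $2,449.75
Check: goods available $8,300.95 = COGS $5,851.20 + ending $2,449.75

COGS = $5,851.20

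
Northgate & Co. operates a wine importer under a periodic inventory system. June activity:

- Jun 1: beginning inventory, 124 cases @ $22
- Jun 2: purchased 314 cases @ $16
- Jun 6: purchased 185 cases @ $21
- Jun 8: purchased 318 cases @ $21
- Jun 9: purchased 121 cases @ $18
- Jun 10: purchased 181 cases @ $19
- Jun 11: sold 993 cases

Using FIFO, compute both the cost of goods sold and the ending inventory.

COGS = $19,251; ending inventory = $4,681

Jun 11, 993 sold [FIFO — oldest first]: 124 @ $22 + 314 @ $16 + 185 @ $21 + 318 @ $21 + 52 @ $18 = $19,251
Ending inventory: 69 @ $18 + 181 @ $19 = $4,681
Check: goods available $23,932 = COGS $19,251 + ending $4,681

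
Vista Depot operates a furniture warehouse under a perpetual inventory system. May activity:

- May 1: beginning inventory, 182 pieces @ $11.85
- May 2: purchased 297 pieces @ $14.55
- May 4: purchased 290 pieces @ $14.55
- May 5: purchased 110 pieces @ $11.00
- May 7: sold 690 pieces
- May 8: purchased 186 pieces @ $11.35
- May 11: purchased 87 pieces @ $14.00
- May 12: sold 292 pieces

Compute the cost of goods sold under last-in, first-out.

May 7, 690 sold [LIFO — newest first]: 110 @ $11.00 + 290 @ $14.55 + 290 @ $14.55 = $9,649.00
May 12, 292 sold [LIFO — newest first]: 87 @ $14.00 + 186 @ $11.35 + 7 @ $14.55 + 12 @ $11.85 = $3,573.15
Total COGS = $9,649.00 + $3,573.15 = $13,222.15
Ending inventory: 170 @ $11.85 = $2,014.50
Check: goods available $15,236.65 = COGS $13,222.15 + ending $2,014.50

COGS = $13,222.15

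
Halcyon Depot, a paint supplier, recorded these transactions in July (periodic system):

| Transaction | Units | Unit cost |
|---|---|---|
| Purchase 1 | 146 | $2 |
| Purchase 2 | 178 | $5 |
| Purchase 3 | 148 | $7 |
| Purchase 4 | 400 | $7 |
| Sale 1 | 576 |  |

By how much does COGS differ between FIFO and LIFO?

$1,030

FIFO COGS: 146 @ $2 + 178 @ $5 + 148 @ $7 + 104 @ $7 = $2,946
LIFO COGS: 400 @ $7 + 148 @ $7 + 28 @ $5 = $3,976
Difference = |$2,946 − $3,976| = $1,030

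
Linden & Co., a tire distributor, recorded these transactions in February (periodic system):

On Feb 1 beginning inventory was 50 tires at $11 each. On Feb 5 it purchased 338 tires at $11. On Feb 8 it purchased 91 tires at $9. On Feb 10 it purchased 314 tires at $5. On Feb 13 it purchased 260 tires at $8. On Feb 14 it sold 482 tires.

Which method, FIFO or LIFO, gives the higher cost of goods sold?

FIFO

FIFO COGS: 50 @ $11 + 338 @ $11 + 91 @ $9 + 3 @ $5 = $5,102
LIFO COGS: 260 @ $8 + 222 @ $5 = $3,190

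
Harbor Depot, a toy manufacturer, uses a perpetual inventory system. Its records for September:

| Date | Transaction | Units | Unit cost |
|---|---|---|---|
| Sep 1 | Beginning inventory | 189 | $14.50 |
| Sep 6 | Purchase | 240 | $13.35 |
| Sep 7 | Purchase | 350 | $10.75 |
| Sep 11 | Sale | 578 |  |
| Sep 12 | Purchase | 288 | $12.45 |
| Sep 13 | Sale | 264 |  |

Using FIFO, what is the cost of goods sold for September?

Sep 11, 578 sold [FIFO — oldest first]: 189 @ $14.50 + 240 @ $13.35 + 149 @ $10.75 = $7,546.25
Sep 13, 264 sold [FIFO — oldest first]: 201 @ $10.75 + 63 @ $12.45 = $2,945.10
Total COGS = $7,546.25 + $2,945.10 = $10,491.35
Ending inventory: 225 @ $12.45 = $2,801.25
Check: goods available $13,292.60 = COGS $10,491.35 + ending $2,801.25

COGS = $10,491.35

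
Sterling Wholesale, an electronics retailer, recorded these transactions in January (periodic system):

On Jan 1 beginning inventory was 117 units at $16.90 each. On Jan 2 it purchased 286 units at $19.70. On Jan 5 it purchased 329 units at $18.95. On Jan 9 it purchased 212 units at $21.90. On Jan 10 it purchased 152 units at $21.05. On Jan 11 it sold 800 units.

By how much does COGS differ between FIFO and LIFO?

$849.60

FIFO COGS: 117 @ $16.90 + 286 @ $19.70 + 329 @ $18.95 + 68 @ $21.90 = $15,335.25
LIFO COGS: 152 @ $21.05 + 212 @ $21.90 + 329 @ $18.95 + 107 @ $19.70 = $16,184.85
Difference = |$15,335.25 − $16,184.85| = $849.60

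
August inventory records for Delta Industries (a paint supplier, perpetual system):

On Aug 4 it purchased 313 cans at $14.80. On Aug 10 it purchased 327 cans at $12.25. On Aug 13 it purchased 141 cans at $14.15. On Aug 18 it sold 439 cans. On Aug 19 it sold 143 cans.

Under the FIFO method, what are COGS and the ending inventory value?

COGS = $7,927.65; ending inventory = $2,705.65

Aug 18, 439 sold [FIFO — oldest first]: 313 @ $14.80 + 126 @ $12.25 = $6,175.90
Aug 19, 143 sold [FIFO — oldest first]: 143 @ $12.25 = $1,751.75
Total COGS = $6,175.90 + $1,751.75 = $7,927.65
Ending inventory: 58 @ $12.25 + 141 @ $14.15 = $2,705.65
Check: goods available $10,633.30 = COGS $7,927.65 + ending $2,705.65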